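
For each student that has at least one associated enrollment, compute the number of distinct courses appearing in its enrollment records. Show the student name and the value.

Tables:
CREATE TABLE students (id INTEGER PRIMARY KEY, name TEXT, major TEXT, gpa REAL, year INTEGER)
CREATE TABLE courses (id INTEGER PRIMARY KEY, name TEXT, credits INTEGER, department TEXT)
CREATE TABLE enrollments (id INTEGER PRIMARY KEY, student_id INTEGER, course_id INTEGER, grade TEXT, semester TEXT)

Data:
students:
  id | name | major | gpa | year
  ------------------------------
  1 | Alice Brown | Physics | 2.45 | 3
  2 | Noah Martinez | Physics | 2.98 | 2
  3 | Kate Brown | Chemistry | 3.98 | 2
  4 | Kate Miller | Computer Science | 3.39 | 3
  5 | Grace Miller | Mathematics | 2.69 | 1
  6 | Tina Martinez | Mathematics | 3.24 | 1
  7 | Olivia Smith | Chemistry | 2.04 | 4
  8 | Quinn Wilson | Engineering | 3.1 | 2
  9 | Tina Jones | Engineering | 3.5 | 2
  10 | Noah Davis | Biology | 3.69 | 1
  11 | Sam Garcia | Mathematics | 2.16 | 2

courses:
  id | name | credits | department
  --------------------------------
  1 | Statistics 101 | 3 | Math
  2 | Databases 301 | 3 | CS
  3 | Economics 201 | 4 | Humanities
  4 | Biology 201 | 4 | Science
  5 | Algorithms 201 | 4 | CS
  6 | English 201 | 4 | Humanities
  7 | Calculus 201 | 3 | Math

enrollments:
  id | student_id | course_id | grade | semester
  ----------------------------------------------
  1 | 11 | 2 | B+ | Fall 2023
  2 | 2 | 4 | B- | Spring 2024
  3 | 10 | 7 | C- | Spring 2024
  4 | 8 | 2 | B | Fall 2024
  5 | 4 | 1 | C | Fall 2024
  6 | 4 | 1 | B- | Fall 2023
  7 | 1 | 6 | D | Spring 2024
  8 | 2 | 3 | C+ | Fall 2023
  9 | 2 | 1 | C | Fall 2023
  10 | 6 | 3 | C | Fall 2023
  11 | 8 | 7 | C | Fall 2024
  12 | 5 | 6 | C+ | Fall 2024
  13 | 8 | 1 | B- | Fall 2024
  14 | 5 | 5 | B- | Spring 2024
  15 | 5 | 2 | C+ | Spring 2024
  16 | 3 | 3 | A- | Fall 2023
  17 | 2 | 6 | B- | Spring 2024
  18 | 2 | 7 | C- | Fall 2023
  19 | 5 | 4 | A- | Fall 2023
SELECT p.name, COUNT(DISTINCT c.course_id) AS distinct_course_count FROM enrollments c JOIN students p ON c.student_id = p.id GROUP BY p.id, p.name

Execution result:
name | distinct_course_count
Alice Brown | 1
Noah Martinez | 5
Kate Brown | 1
Kate Miller | 1
Grace Miller | 4
Tina Martinez | 1
Quinn Wilson | 3
Noah Davis | 1
Sam Garcia | 1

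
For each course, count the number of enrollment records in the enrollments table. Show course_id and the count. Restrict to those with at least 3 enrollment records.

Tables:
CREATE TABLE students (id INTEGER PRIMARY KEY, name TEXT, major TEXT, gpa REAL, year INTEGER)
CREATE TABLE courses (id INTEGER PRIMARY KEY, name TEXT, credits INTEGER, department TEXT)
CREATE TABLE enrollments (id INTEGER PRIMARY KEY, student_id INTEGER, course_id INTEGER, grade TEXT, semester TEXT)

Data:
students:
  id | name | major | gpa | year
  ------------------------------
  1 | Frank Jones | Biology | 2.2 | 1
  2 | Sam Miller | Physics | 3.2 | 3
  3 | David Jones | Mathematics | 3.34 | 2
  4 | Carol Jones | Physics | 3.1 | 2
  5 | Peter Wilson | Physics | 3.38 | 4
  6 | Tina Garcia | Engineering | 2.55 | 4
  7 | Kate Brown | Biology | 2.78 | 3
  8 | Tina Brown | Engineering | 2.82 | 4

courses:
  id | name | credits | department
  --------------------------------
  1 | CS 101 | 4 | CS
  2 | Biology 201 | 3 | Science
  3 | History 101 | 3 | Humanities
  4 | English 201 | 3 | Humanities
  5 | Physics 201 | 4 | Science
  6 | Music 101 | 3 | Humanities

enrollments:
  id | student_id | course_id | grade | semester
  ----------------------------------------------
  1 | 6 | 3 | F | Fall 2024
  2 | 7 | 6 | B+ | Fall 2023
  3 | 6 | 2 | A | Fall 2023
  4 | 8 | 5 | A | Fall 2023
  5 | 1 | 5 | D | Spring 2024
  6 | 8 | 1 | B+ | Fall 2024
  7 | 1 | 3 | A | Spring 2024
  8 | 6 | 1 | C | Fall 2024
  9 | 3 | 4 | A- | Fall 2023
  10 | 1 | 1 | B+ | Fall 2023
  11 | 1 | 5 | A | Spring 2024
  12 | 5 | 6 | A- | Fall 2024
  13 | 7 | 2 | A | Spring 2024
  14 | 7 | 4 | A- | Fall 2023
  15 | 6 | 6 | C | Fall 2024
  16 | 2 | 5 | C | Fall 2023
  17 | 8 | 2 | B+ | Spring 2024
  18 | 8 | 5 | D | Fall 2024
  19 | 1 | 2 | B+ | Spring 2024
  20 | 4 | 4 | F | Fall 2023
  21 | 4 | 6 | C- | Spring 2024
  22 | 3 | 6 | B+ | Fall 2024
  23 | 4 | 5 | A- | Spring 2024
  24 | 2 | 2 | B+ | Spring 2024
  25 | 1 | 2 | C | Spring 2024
SELECT course_id, COUNT(*) AS enrollment_count FROM enrollments GROUP BY course_id HAVING COUNT(*) >= 3

Execution result:
course_id | enrollment_count
1 | 3
2 | 6
4 | 3
5 | 6
6 | 5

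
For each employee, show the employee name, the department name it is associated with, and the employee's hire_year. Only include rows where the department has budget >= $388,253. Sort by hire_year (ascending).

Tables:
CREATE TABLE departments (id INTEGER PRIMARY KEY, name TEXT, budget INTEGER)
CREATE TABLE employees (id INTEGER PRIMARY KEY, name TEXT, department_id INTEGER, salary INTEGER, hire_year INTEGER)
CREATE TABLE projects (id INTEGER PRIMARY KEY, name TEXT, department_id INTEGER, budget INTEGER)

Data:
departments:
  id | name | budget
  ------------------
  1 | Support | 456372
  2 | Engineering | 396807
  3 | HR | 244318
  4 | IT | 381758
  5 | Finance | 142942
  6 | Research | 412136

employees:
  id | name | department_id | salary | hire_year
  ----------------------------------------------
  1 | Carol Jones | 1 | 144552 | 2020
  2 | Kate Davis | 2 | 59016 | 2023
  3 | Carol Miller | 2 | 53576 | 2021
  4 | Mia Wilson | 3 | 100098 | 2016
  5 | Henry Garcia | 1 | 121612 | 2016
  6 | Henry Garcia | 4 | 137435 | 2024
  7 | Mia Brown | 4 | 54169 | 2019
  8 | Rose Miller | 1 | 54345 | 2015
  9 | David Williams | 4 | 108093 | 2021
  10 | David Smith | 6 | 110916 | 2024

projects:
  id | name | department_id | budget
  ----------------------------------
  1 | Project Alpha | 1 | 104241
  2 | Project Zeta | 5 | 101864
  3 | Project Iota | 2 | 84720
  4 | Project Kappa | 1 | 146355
SELECT c.name, p.name AS department, c.hire_year FROM employees c JOIN departments p ON c.department_id = p.id WHERE p.budget >= 388253 ORDER BY c.hire_year ASC

Execution result:
name | department | hire_year
Rose Miller | Support | 2015
Henry Garcia | Support | 2016
Carol Jones | Support | 2020
Carol Miller | Engineering | 2021
Kate Davis | Engineering | 2023
David Smith | Research | 2024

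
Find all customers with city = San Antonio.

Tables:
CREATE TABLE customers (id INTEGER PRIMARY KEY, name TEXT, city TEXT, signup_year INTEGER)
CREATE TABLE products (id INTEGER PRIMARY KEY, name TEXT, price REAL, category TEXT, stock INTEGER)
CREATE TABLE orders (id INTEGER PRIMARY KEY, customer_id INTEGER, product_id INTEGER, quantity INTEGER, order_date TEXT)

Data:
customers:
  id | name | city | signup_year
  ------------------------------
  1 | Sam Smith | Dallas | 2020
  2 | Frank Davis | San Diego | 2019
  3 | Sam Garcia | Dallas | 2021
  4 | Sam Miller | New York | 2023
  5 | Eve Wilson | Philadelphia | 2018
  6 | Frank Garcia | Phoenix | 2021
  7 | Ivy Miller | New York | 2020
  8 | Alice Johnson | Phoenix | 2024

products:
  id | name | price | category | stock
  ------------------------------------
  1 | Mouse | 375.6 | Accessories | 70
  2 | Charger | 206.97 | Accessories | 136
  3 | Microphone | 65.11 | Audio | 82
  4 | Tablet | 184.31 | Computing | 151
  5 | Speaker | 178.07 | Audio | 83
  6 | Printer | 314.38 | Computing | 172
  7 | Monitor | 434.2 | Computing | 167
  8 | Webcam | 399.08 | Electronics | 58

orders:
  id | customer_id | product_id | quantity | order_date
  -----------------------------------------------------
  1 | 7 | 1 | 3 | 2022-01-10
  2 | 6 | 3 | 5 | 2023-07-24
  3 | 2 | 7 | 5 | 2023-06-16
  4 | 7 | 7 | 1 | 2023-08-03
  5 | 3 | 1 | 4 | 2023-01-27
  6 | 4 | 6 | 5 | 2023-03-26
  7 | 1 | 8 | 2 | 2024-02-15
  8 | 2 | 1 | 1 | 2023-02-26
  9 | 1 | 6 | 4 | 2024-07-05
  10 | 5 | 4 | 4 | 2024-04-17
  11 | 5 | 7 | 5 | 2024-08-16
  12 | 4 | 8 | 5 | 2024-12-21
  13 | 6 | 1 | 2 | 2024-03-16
SELECT name, city FROM customers WHERE city = 'San Antonio'

Execution result:
(no rows)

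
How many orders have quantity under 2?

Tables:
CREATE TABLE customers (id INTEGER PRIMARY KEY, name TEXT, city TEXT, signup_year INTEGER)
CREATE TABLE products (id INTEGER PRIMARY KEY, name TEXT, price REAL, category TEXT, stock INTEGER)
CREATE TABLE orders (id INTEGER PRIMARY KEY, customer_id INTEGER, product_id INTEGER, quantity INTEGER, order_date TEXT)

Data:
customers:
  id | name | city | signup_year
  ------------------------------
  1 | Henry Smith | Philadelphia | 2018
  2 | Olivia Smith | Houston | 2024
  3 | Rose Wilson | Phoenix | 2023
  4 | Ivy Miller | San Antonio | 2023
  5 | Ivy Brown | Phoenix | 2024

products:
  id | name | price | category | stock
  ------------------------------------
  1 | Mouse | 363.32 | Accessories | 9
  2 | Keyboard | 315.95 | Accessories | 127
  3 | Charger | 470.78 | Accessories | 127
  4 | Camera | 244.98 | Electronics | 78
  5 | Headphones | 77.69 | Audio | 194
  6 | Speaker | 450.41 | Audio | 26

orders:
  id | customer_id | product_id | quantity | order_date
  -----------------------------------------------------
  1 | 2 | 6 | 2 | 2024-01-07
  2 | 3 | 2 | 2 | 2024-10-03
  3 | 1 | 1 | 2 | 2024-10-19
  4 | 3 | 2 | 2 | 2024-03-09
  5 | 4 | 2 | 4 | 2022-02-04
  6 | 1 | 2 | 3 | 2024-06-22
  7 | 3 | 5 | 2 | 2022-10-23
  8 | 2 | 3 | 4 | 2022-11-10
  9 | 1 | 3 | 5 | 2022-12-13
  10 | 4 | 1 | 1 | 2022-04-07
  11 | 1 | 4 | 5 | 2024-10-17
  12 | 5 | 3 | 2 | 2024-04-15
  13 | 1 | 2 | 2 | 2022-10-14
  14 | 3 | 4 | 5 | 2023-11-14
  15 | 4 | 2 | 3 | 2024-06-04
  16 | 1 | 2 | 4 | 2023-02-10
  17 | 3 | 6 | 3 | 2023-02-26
SELECT COUNT(*) FROM orders WHERE quantity < 2

Execution result:
1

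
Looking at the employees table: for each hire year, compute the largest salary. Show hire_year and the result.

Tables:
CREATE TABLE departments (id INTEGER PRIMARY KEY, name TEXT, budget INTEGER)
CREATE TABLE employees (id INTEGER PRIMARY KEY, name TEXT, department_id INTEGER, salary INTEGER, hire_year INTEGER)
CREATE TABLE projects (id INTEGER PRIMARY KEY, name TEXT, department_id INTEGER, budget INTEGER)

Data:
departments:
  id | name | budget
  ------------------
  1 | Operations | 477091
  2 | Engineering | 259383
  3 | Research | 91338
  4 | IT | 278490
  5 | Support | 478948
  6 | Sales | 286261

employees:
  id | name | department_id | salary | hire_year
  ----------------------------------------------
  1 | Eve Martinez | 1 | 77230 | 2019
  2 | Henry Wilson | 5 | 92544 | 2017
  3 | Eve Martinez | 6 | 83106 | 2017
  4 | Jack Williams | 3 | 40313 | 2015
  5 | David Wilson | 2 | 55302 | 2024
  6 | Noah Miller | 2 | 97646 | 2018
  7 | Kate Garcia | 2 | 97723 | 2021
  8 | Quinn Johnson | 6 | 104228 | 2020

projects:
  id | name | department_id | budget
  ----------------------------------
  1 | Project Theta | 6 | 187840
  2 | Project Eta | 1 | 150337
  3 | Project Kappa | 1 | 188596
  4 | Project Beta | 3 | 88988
SELECT hire_year, MAX(salary) AS max_salary FROM employees GROUP BY hire_year

Execution result:
hire_year | max_salary
2015 | 40313
2017 | 92544
2018 | 97646
2019 | 77230
2020 | 104228
2021 | 97723
2024 | 55302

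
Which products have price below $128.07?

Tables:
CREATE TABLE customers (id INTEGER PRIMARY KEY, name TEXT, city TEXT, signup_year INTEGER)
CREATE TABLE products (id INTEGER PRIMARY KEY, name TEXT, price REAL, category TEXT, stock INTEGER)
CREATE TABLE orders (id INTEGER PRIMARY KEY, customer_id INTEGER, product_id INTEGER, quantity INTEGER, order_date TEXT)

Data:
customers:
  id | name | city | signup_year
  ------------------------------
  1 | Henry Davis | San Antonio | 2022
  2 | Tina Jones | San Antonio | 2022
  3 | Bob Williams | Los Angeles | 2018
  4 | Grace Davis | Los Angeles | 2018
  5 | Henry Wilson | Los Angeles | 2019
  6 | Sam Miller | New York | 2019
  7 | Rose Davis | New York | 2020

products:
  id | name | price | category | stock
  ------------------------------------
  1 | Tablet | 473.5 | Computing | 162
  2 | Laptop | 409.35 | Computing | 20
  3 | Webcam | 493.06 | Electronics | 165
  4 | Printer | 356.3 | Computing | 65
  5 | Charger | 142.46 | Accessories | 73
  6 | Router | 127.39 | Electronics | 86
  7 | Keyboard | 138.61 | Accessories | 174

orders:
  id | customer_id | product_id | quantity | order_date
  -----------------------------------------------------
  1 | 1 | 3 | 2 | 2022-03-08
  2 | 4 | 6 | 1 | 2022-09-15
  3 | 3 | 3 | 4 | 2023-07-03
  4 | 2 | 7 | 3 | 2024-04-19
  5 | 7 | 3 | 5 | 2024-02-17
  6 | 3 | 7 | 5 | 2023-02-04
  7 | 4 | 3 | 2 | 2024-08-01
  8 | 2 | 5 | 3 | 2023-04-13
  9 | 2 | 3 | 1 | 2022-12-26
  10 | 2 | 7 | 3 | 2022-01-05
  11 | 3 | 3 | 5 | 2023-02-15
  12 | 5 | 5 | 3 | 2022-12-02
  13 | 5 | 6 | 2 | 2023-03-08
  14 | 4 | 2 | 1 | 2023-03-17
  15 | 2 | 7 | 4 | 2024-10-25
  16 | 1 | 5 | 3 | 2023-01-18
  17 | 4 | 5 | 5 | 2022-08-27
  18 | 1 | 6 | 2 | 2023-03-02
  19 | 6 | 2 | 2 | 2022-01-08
SELECT name, price FROM products WHERE price < 128.07

Execution result:
name | price
Router | 127.39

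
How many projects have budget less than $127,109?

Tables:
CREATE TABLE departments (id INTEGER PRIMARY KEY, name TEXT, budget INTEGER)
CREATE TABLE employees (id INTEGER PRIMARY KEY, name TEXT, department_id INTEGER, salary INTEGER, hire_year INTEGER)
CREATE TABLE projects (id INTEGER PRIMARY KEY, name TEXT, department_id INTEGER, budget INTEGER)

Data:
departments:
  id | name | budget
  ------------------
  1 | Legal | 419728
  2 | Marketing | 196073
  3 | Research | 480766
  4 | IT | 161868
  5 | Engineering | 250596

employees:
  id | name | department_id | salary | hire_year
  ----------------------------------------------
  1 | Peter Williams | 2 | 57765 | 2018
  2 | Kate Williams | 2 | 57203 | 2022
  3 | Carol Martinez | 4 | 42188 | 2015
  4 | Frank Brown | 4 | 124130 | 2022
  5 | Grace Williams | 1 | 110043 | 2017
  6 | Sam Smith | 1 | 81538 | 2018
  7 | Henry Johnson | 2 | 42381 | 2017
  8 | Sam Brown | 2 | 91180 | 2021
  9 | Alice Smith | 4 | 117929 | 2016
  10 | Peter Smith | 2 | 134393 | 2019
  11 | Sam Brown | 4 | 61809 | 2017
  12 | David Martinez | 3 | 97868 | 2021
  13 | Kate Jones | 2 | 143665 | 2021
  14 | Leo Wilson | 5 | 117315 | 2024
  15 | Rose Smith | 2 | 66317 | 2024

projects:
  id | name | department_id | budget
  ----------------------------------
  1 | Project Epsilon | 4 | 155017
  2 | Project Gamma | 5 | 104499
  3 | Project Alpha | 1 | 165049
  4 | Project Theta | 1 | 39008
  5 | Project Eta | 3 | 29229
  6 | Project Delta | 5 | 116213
SELECT COUNT(*) FROM projects WHERE budget < 127109

Execution result:
4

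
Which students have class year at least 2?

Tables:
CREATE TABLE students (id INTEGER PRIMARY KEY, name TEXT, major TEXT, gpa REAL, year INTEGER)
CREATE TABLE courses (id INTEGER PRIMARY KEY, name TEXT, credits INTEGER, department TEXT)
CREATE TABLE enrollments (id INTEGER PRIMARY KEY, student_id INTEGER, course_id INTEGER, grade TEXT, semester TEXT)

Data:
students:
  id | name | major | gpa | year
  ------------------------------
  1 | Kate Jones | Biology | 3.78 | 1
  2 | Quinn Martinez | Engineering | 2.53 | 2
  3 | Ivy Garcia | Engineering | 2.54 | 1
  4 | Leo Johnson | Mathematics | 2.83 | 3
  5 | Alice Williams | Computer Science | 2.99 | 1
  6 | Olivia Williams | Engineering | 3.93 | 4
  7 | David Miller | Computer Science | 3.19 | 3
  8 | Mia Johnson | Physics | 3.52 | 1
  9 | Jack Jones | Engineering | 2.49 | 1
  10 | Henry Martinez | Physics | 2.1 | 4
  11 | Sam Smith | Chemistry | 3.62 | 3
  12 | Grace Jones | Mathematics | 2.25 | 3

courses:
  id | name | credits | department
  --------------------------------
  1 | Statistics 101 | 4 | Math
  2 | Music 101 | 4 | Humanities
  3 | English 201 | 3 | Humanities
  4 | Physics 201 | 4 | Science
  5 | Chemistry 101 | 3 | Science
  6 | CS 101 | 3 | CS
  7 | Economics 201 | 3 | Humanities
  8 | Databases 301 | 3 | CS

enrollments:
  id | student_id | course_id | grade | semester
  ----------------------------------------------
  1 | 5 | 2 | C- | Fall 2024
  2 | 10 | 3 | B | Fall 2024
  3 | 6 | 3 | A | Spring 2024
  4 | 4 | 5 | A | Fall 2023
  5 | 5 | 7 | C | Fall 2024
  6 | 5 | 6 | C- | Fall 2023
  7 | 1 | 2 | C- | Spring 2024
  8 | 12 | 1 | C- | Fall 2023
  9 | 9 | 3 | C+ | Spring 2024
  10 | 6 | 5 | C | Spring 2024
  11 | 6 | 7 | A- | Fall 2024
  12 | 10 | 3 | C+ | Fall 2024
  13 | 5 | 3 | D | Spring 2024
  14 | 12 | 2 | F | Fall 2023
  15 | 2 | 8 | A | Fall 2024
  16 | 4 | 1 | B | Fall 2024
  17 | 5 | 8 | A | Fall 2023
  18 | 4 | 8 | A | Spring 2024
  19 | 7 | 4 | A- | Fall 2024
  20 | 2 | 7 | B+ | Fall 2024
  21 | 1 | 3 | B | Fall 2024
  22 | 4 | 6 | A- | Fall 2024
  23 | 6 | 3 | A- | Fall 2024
SELECT name, year FROM students WHERE year >= 2

Execution result:
name | year
Quinn Martinez | 2
Leo Johnson | 3
Olivia Williams | 4
David Miller | 3
Henry Martinez | 4
Sam Smith | 3
Grace Jones | 3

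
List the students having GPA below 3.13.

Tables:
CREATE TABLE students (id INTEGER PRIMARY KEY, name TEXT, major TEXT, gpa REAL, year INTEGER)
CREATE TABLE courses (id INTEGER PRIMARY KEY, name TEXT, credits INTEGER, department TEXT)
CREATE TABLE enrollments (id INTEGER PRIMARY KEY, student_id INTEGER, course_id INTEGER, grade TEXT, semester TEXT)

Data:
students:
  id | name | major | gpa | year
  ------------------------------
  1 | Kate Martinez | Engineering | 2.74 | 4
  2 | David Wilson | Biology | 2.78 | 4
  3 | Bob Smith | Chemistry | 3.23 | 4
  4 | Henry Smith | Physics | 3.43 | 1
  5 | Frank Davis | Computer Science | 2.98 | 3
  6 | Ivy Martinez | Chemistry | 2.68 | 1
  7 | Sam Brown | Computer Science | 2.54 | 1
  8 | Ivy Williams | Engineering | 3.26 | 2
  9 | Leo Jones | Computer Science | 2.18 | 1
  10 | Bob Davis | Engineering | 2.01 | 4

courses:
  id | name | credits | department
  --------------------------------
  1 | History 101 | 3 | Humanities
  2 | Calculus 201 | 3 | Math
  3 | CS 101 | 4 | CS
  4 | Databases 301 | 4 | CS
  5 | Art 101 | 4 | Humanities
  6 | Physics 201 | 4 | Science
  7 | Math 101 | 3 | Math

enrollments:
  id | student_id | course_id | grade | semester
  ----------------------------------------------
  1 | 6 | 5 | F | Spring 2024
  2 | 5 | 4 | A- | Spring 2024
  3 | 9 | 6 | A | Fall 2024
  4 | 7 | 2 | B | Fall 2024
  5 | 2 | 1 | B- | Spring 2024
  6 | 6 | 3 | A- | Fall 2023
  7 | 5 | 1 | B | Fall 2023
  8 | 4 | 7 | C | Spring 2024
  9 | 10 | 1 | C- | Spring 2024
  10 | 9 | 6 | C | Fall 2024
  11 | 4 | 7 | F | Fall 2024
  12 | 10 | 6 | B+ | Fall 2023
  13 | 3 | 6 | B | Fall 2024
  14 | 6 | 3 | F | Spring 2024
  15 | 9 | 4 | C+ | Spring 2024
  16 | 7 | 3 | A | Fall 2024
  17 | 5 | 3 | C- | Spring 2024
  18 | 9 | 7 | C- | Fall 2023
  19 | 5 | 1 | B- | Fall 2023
SELECT name, gpa FROM students WHERE gpa < 3.13

Execution result:
name | gpa
Kate Martinez | 2.74
David Wilson | 2.78
Frank Davis | 2.98
Ivy Martinez | 2.68
Sam Brown | 2.54
Leo Jones | 2.18
Bob Davis | 2.01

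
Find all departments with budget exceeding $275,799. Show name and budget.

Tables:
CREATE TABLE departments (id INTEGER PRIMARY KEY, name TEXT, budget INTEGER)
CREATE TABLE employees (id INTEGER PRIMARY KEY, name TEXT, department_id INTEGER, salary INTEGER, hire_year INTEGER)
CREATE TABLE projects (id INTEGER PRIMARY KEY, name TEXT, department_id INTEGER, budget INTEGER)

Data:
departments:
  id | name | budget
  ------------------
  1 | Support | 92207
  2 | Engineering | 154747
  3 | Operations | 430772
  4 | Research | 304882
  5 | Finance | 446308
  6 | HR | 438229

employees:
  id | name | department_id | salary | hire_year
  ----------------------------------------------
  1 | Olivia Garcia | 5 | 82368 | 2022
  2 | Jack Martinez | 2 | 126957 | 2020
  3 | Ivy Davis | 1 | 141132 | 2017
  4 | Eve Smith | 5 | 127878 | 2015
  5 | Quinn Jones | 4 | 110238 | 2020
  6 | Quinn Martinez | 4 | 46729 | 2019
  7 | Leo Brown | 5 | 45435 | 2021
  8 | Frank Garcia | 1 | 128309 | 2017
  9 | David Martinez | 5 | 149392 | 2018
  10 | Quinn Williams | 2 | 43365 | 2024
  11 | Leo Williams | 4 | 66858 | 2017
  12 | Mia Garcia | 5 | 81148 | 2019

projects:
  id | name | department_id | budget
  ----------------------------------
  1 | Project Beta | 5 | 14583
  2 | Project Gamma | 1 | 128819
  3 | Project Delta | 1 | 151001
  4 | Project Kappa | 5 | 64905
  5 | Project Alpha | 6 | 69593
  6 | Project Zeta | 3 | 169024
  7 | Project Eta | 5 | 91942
SELECT name, budget FROM departments WHERE budget > 275799

Execution result:
name | budget
Operations | 430772
Research | 304882
Finance | 446308
HR | 438229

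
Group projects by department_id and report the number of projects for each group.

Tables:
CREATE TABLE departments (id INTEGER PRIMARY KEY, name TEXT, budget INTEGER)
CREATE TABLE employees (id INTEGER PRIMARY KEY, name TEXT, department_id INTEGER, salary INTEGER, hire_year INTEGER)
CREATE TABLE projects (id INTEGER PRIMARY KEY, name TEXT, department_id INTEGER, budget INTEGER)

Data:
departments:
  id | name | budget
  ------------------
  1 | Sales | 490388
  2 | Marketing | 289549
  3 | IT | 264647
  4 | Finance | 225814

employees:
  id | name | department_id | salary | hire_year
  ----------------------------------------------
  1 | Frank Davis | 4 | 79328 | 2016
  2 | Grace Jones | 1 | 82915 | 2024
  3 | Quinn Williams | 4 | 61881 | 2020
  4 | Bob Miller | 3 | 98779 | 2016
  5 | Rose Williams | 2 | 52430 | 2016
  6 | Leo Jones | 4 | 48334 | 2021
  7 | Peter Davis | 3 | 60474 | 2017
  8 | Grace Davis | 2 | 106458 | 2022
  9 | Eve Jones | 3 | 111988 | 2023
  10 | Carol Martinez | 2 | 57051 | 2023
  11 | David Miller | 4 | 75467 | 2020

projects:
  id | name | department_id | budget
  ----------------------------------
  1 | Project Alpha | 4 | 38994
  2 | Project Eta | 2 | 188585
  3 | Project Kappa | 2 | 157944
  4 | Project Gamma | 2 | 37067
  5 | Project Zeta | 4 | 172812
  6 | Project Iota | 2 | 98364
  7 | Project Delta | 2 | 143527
SELECT department_id, COUNT(*) AS n FROM projects GROUP BY department_id

Execution result:
department_id | n
2 | 5
4 | 2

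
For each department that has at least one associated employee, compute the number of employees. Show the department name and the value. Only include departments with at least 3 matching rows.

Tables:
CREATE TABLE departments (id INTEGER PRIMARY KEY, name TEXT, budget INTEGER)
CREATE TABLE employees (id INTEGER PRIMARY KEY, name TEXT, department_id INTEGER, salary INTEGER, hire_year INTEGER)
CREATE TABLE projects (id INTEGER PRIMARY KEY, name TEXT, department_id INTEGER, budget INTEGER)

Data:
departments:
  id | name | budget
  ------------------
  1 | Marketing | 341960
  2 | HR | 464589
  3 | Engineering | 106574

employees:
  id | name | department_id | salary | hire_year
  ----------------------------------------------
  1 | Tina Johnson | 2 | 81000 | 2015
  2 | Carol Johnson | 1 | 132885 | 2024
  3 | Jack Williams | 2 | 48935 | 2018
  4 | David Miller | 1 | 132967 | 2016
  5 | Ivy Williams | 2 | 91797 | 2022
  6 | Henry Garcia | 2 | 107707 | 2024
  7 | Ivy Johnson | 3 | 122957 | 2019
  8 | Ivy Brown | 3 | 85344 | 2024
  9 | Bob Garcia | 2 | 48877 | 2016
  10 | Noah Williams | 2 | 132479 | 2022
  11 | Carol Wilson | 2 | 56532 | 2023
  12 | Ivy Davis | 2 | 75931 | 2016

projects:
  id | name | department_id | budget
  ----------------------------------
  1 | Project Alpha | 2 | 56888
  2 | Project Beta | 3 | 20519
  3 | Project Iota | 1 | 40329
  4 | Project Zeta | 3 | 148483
SELECT p.name, COUNT(*) AS n FROM employees c JOIN departments p ON c.department_id = p.id GROUP BY p.id, p.name HAVING COUNT(*) >= 3

Execution result:
name | n
HR | 8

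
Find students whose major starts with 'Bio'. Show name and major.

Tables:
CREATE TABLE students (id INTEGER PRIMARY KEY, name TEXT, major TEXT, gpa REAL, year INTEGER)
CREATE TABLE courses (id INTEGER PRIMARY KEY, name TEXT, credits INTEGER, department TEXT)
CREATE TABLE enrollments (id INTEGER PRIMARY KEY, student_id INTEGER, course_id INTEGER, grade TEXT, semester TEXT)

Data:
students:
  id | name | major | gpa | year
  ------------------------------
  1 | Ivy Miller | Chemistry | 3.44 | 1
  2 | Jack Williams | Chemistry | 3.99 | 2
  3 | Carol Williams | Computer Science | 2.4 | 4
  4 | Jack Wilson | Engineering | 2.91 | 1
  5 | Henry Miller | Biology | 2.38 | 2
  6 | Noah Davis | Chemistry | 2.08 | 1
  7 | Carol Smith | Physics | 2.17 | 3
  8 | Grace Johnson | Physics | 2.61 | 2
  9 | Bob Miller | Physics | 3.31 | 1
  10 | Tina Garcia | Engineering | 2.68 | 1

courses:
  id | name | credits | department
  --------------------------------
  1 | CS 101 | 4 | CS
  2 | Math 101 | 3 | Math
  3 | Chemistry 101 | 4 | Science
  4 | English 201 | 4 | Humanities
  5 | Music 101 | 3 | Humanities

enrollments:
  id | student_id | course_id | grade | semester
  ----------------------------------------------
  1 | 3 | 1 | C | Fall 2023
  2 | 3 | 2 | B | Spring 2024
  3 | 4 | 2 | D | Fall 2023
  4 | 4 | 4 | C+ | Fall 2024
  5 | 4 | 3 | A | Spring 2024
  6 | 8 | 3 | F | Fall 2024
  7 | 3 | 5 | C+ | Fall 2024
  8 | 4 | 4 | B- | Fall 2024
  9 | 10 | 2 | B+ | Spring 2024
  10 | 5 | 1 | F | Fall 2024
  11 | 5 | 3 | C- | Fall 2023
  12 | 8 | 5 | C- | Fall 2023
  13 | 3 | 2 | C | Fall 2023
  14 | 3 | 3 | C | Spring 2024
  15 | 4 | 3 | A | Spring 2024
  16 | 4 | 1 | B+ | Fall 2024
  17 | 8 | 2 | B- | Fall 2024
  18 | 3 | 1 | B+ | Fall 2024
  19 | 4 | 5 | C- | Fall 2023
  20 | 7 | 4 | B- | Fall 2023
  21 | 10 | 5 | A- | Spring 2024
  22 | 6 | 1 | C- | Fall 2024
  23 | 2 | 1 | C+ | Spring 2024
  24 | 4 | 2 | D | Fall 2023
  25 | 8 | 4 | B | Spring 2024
SELECT name, major FROM students WHERE major LIKE 'Bio%'

Execution result:
name | major
Henry Miller | Biology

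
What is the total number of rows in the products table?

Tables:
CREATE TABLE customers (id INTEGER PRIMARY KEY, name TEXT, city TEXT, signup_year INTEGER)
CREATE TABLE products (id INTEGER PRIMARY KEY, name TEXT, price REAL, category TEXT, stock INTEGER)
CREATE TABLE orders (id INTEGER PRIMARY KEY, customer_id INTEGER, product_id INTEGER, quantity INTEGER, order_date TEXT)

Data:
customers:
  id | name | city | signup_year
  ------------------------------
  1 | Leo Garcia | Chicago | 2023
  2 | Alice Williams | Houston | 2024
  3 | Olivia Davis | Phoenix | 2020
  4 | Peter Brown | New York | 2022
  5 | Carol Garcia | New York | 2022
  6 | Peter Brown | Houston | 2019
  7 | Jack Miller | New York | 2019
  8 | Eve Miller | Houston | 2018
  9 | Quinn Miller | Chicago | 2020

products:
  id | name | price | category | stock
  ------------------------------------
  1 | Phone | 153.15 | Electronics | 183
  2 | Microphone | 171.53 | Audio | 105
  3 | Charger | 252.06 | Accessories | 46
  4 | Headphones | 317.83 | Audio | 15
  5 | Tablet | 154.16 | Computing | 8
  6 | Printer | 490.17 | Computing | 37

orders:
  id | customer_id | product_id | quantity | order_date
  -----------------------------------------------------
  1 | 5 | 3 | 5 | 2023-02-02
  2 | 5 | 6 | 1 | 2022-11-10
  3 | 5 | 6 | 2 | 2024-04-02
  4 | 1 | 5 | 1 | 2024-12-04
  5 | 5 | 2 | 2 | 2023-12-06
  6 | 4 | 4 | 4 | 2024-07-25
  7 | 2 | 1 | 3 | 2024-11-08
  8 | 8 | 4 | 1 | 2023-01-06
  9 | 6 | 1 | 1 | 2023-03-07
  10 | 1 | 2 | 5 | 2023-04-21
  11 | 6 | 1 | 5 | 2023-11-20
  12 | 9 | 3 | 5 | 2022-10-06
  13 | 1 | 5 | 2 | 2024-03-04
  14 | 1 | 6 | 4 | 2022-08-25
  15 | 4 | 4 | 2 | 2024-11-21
SELECT COUNT(*) FROM products

Execution result:
6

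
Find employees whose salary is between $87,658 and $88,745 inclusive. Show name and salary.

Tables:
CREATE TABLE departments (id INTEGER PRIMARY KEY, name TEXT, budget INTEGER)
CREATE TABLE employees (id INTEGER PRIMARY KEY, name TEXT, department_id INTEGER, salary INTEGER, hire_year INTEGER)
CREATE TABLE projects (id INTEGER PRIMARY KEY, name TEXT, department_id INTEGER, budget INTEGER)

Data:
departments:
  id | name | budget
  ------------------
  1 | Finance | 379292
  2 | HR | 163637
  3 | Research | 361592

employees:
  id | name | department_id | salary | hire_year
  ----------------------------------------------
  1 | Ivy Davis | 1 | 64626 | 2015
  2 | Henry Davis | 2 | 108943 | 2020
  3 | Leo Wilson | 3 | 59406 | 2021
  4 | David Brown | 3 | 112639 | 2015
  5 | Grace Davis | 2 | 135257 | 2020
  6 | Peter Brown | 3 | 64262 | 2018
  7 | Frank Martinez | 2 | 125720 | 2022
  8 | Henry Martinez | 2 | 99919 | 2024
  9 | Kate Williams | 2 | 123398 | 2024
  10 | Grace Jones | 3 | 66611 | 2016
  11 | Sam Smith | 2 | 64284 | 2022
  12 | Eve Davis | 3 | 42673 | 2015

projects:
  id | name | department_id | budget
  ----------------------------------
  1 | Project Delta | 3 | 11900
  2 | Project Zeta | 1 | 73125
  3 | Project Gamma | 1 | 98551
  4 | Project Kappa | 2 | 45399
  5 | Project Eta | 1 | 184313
SELECT name, salary FROM employees WHERE salary BETWEEN 87658 AND 88745

Execution result:
(no rows)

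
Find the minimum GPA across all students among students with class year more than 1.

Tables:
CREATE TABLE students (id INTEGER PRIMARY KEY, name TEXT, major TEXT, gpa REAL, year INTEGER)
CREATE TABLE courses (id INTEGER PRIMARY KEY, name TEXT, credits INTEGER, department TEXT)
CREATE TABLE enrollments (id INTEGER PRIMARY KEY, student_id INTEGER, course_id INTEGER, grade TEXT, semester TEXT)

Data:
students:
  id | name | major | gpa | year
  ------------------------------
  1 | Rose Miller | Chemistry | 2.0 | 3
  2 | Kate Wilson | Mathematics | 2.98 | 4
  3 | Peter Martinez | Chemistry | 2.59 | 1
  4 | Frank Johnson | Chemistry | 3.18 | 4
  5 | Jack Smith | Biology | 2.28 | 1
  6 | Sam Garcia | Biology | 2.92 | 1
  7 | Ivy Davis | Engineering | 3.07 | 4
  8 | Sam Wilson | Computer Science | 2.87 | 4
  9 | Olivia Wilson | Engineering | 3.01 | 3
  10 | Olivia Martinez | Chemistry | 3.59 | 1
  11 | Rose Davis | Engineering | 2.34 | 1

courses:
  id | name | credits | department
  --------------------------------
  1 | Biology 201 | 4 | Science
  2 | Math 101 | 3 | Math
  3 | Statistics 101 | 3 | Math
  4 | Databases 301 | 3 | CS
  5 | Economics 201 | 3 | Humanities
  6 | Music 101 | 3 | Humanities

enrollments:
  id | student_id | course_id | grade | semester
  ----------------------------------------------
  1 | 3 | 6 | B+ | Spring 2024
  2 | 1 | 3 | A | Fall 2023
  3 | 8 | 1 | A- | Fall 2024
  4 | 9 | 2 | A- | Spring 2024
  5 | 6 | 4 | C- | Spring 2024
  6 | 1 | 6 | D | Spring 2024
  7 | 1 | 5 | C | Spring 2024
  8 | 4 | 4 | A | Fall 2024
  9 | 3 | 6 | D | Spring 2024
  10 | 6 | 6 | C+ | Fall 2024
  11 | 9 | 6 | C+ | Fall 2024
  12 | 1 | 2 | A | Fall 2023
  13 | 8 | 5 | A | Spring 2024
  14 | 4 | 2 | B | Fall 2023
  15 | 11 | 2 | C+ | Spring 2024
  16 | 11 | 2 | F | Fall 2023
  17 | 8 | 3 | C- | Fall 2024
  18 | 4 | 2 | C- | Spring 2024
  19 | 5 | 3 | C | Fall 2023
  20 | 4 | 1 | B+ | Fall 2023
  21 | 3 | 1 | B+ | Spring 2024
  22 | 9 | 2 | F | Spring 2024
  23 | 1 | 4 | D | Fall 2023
SELECT MIN(gpa) FROM students WHERE year > 1

Execution result:
2.00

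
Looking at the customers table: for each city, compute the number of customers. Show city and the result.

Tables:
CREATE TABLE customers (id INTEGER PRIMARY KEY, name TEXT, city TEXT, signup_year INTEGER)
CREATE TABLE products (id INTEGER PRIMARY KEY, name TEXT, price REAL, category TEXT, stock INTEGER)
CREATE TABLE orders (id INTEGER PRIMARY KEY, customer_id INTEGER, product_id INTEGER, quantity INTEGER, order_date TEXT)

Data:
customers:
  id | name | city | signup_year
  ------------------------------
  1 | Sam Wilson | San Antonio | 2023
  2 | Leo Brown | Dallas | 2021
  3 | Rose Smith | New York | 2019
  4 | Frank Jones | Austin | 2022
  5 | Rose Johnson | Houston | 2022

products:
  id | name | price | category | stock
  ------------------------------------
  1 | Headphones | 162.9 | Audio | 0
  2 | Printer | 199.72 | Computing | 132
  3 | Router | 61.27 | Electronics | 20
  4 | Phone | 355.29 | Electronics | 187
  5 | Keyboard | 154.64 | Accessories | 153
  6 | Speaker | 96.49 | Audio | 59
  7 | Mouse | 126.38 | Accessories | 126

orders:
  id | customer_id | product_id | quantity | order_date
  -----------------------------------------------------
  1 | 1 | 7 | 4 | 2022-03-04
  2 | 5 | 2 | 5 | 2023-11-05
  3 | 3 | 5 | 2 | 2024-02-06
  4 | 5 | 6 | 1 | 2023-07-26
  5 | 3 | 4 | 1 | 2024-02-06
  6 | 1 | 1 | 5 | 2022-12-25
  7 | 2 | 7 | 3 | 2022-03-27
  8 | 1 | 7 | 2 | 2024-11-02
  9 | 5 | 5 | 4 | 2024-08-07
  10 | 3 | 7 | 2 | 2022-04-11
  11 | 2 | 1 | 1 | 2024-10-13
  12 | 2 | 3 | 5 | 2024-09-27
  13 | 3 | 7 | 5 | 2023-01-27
SELECT city, COUNT(*) AS n FROM customers GROUP BY city

Execution result:
city | n
Austin | 1
Dallas | 1
Houston | 1
New York | 1
San Antonio | 1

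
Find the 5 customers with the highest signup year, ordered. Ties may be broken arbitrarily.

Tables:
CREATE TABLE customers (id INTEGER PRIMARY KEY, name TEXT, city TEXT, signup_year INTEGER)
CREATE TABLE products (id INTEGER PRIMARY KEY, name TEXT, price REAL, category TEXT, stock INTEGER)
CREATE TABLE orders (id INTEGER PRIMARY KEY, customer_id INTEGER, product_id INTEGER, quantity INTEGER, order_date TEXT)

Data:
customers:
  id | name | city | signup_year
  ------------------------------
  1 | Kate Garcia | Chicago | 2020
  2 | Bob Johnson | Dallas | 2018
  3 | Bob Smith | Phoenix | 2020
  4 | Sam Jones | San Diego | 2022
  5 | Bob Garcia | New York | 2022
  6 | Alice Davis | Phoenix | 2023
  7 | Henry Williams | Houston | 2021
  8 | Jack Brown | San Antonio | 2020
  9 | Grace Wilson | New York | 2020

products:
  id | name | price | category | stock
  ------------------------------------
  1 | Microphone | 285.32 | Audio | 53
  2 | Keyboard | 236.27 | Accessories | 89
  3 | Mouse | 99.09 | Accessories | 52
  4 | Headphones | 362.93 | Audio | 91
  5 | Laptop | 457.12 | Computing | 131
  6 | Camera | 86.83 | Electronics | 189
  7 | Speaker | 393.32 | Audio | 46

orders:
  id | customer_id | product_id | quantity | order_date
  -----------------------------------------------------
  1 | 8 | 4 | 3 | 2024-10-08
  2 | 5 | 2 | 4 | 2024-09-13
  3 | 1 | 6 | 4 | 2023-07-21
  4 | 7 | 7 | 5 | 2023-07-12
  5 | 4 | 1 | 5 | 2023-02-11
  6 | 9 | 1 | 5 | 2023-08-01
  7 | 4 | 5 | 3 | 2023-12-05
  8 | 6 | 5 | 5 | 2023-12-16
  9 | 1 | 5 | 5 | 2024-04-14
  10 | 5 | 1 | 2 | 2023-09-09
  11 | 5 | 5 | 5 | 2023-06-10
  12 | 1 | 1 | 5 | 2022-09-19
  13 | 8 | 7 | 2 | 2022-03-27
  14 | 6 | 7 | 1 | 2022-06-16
SELECT name, signup_year FROM customers ORDER BY signup_year DESC LIMIT 5

Execution result:
name | signup_year
Alice Davis | 2023
Sam Jones | 2022
Bob Garcia | 2022
Henry Williams | 2021
Kate Garcia | 2020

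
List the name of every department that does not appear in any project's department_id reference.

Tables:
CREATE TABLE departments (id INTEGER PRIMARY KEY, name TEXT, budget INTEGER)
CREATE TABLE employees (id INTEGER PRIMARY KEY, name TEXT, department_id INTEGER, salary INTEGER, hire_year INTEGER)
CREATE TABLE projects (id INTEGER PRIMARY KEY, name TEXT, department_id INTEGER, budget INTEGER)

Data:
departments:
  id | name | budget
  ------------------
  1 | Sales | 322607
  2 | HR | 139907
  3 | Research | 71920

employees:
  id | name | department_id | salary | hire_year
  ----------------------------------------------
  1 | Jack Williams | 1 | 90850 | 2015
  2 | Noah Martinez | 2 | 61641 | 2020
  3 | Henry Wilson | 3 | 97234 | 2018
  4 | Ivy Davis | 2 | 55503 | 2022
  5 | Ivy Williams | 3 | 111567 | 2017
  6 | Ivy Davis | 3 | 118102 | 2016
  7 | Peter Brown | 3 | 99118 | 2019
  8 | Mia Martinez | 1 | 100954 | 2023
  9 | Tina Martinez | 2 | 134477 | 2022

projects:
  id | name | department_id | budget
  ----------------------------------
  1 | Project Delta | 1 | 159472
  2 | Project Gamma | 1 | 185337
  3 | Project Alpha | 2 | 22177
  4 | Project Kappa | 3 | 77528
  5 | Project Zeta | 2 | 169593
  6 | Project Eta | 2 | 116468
SELECT p.name FROM departments p LEFT JOIN projects c ON c.department_id = p.id WHERE c.id IS NULL

Execution result:
(no rows)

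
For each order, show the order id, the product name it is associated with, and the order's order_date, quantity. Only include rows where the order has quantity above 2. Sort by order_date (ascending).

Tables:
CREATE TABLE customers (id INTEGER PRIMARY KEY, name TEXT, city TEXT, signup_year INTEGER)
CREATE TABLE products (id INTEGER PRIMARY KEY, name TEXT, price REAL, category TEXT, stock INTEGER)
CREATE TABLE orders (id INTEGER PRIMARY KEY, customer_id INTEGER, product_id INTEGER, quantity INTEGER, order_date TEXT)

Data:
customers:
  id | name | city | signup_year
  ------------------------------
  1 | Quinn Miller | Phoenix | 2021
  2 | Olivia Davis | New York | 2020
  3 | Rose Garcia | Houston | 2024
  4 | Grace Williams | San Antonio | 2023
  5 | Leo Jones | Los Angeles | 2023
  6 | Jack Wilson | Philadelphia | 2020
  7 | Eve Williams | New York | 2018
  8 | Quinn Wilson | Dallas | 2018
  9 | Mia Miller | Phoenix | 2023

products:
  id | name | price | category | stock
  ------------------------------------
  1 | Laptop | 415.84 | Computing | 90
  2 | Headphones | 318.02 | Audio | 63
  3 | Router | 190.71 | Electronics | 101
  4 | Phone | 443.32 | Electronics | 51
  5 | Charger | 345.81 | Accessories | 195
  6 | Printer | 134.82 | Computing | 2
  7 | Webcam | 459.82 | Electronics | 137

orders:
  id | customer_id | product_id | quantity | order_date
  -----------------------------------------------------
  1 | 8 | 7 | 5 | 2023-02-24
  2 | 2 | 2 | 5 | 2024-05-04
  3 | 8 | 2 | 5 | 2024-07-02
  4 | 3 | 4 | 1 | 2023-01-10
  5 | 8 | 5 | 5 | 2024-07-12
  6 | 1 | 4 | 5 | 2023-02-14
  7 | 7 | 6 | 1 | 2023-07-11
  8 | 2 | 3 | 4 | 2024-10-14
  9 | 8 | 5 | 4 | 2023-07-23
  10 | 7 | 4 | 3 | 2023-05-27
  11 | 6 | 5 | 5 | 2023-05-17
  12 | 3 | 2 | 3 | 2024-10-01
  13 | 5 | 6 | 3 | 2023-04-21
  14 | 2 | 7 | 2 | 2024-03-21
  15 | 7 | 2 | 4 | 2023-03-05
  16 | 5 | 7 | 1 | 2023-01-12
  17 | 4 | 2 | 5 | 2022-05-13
SELECT c.id, p.name AS product, c.order_date, c.quantity FROM orders c JOIN products p ON c.product_id = p.id WHERE c.quantity > 2 ORDER BY c.order_date ASC

Execution result:
id | product | order_date | quantity
17 | Headphones | 2022-05-13 | 5
6 | Phone | 2023-02-14 | 5
1 | Webcam | 2023-02-24 | 5
15 | Headphones | 2023-03-05 | 4
13 | Printer | 2023-04-21 | 3
11 | Charger | 2023-05-17 | 5
10 | Phone | 2023-05-27 | 3
9 | Charger | 2023-07-23 | 4
2 | Headphones | 2024-05-04 | 5
3 | Headphones | 2024-07-02 | 5
5 | Charger | 2024-07-12 | 5
12 | Headphones | 2024-10-01 | 3
8 | Router | 2024-10-14 | 4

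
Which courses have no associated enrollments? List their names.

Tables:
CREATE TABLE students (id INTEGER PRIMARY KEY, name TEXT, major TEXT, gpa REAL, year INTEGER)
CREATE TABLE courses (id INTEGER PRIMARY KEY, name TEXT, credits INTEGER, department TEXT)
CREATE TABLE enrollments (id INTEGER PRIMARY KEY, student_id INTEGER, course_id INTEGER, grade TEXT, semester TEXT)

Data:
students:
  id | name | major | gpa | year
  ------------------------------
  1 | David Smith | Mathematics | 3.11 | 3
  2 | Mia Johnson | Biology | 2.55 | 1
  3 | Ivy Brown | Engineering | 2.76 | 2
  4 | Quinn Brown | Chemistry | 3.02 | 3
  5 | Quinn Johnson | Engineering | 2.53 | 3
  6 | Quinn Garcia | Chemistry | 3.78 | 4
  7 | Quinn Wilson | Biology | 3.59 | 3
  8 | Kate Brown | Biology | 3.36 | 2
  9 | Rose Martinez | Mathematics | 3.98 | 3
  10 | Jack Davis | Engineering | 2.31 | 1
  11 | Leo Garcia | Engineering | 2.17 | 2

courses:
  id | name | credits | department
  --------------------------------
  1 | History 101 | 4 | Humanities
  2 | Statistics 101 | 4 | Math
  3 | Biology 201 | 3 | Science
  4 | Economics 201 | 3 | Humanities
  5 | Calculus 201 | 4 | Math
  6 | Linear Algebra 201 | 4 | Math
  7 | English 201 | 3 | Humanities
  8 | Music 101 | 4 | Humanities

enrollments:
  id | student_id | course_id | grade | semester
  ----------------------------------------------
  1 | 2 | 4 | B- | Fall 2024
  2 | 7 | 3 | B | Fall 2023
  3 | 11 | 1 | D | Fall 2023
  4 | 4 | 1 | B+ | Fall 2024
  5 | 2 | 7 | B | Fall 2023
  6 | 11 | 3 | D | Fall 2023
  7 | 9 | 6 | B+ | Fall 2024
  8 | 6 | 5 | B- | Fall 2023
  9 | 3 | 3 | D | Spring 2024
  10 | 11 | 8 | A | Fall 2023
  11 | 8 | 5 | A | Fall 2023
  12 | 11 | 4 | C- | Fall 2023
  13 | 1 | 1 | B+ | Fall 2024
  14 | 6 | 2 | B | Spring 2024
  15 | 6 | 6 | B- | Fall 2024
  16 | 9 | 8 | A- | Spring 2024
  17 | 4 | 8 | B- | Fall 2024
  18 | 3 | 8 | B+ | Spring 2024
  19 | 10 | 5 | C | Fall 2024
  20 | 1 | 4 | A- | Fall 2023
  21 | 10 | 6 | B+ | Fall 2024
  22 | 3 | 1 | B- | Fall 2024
SELECT p.name FROM courses p LEFT JOIN enrollments c ON c.course_id = p.id WHERE c.id IS NULL

Execution result:
(no rows)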